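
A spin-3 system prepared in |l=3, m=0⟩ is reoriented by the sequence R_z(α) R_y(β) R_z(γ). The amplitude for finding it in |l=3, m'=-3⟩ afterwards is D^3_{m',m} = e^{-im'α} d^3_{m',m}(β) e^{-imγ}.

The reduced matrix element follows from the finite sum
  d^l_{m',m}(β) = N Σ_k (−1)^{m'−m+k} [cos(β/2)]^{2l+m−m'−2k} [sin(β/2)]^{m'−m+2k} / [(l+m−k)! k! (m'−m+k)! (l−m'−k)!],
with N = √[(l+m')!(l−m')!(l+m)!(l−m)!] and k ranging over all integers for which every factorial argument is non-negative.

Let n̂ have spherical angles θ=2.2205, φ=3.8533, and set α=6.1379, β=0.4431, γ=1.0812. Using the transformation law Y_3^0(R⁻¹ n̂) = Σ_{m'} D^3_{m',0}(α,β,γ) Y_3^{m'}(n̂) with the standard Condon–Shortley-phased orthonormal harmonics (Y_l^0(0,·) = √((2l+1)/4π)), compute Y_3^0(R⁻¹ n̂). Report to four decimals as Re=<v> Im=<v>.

Re=0.0101 Im=0.0000

Need the full column D^3_{m',0} for m'=−3..3 at α=6.1379, β=0.4431, γ=1.0812.
cos(β/2)=0.975558, sin(β/2)=0.219742
d^3_{-3,0}: single k=3 term ⇒ +0.044057;  D = +0.039938-0.018600i
d^3_{-2,0}: k∈[2..3] ⇒ +0.239552 -0.012154 = +0.227398;  D = +0.217865-0.065149i
d^3_{-1,0}: k∈[1..3] ⇒ +0.672619 -0.102379 +0.001731 = +0.571972;  D = +0.565946-0.082807i
d^3_{0,0}: k∈[0..3] ⇒ +0.862023 -0.393624 +0.019971 -0.000113 = +0.488257;  D = +0.488257+0.000000i
d^3_{1,0}: k∈[0..2] ⇒ -0.672619 +0.102379 -0.001731 = -0.571972;  D = -0.565946-0.082807i
d^3_{2,0}: k∈[0..1] ⇒ +0.239552 -0.012154 = +0.227398;  D = +0.217865+0.065149i
d^3_{3,0}: single k=0 term ⇒ -0.044057;  D = -0.039938-0.018600i
Y_3^{m'}(θ=2.2205,φ=3.8533) and Σ D·Y over m':
  (+0.0399-0.0186i)·(+0.1127+0.1780i)  (+0.2179-0.0651i)·(-0.0576+0.3877i)  (+0.5659-0.0828i)·(-0.1617+0.1395i)  (+0.4883+0.0000i)·(+0.2642+0.0000i)  (-0.5659-0.0828i)·(+0.1617+0.1395i)  (+0.2179+0.0651i)·(-0.0576-0.3877i)  (-0.0399-0.0186i)·(-0.1127+0.1780i)
Y_3^0(R⁻¹ n̂) = +0.010108-0.000000i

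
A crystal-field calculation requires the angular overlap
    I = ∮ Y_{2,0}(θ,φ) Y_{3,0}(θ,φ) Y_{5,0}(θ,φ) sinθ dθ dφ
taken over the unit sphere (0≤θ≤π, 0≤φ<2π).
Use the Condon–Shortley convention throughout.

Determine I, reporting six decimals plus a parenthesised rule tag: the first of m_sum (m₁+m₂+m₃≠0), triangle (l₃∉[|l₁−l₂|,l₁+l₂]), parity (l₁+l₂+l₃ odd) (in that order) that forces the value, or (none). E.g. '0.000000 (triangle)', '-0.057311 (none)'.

Checks pass: Σm=0; 10 even; l₃=5∈[1,5].
(2·2+1)(2·3+1)(2·5+1) = 385
Δ: 0! 4! 6! / 11! → 1/2310
sum: t=0:+1/144 = 1/144
3j²(2 3 5; 0 0 0) = Δ·Π!·Σ² = 10/231  (sign -1)
(m-triple is (0,0,0) — same symbol as above.)
combine: 4πI² = 385·10/231·10/231 = 500/693
take √, sign +1: I = 0.23961470
No selection rule forces the value: the integral is nonzero (none).

0.239615 (none)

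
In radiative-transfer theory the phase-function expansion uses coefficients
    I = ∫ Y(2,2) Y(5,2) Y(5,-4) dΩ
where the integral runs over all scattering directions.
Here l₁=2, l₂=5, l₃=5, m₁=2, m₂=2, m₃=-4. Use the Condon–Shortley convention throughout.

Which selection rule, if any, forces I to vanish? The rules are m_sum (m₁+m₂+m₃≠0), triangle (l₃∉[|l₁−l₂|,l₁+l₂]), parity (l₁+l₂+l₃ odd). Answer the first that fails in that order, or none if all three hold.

none

Σmᵢ = 0  ✓
l₃∈[|l₁−l₂|,l₁+l₂]=[3,7], have l₃=5  ✓
Σlᵢ = 12 ⇒ even  ✓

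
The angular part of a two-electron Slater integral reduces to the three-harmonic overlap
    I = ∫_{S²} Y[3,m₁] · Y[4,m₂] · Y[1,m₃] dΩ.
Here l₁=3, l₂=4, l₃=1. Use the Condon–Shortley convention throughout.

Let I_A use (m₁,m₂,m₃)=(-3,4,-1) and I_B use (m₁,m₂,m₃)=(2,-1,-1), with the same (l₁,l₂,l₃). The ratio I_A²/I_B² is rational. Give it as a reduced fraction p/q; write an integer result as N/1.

28/3

Same 3,4,1: normalisation and zero-m 3j drop out of the ratio.
A: Δ: 6! 0! 2! / 9! → 1/252; sum: t=6:+1/1440 = 1/1440; 3j²(3 4 1; -3 4 -1) = Δ·Π!·Σ² = 1/9  (sign +1)
B: Δ: 6! 0! 2! / 9! → 1/252; sum: t=1:−1/240 = -1/240; 3j²(3 4 1; 2 -1 -1) = Δ·Π!·Σ² = 1/84  (sign -1)
I_A²/I_B² = (1/9)/(1/84) = 28/3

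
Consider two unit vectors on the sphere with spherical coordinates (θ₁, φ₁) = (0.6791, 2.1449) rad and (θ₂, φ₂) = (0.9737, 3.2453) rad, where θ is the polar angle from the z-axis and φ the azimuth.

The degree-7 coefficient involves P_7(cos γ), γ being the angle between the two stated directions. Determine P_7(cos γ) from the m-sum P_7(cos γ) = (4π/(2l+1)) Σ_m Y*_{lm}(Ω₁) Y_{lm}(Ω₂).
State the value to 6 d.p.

Term-by-term m-sum for l=7 (normalisation 4π/15 = 0.837758):
  term(m=-7) = (0.000384, -0.002521)   from Y*(Ω₁)=(-0.014827, 0.012329), Y(Ω₂)=(-0.098915, 0.087803)
  term(m=-6) = (0.028556, -0.009438)   from Y*(Ω₁)=(0.085313, 0.026674), Y(Ω₂)=(0.273400, -0.196111)
  term(m=-5) = (0.077231, 0.076583)   from Y*(Ω₁)=(-0.065995, -0.237463), Y(Ω₂)=(-0.383286, 0.218711)
  term(m=-4) = (-0.028348, 0.088256)   from Y*(Ω₁)=(-0.287297, 0.323876), Y(Ω₂)=(0.195951, -0.086294)
  term(m=-3) = (0.093590, -0.015066)   from Y*(Ω₁)=(0.419087, 0.063988), Y(Ω₂)=(0.212868, -0.068451)
  term(m=-2) = (0.007682, 0.010536)   from Y*(Ω₁)=(-0.016213, -0.036054), Y(Ω₂)=(-0.322780, 0.067926)
  term(m=-1) = (-0.016087, 0.031639)   from Y*(Ω₁)=(0.207067, -0.320154), Y(Ω₂)=(-0.092591, 0.009637)
  term(m=+0) = (-0.056258, -0.000000)   from Y*(Ω₁)=(-0.165064, -0.000000), Y(Ω₂)=(0.340822, 0.000000)
  term(m=+1) = (-0.016087, -0.031639)   from Y*(Ω₁)=(-0.207067, -0.320154), Y(Ω₂)=(0.092591, 0.009637)
  term(m=+2) = (0.007682, -0.010536)   from Y*(Ω₁)=(-0.016213, 0.036054), Y(Ω₂)=(-0.322780, -0.067926)
  term(m=+3) = (0.093590, 0.015066)   from Y*(Ω₁)=(-0.419087, 0.063988), Y(Ω₂)=(-0.212868, -0.068451)
  term(m=+4) = (-0.028348, -0.088256)   from Y*(Ω₁)=(-0.287297, -0.323876), Y(Ω₂)=(0.195951, 0.086294)
  term(m=+5) = (0.077231, -0.076583)   from Y*(Ω₁)=(0.065995, -0.237463), Y(Ω₂)=(0.383286, 0.218711)
  term(m=+6) = (0.028556, 0.009438)   from Y*(Ω₁)=(0.085313, -0.026674), Y(Ω₂)=(0.273400, 0.196111)
  term(m=+7) = (0.000384, 0.002521)   from Y*(Ω₁)=(0.014827, 0.012329), Y(Ω₂)=(0.098915, 0.087803)
Σ over m = (0.269758, 0.000000); ×(4π/15) → (0.225992, 0.000000). Real part: 0.225992

0.225992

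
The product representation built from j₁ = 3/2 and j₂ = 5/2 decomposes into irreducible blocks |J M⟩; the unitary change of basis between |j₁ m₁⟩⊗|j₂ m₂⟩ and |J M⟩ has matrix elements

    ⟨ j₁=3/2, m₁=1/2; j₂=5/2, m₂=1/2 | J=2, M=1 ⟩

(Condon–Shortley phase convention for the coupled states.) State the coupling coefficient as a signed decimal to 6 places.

-0.545545  (= −√(25/84))

√[5·2!1!3!/7! · 2!1!3!2!3!1!] = √(12/7)
  +(−1)^0/∏(0,2,1,3,0,0)! = 1/12  (running 1/12)
  +(−1)^1/∏(1,1,0,2,1,1)! = -1/2  (running -5/12)
⟨..|..⟩ = √(12/7)·(-5/12) = -0.545545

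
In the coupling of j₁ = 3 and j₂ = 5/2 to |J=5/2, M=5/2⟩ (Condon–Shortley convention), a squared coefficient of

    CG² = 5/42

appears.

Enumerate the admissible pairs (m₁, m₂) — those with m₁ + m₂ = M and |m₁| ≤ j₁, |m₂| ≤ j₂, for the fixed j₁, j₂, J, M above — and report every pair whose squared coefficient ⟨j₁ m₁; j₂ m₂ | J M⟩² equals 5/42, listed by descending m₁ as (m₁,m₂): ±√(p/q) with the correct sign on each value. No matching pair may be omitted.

(0,5/2): −√(5/42)

Admissible pairs with m₁+m₂ = M = 5/2: (0,5/2), (1,3/2), (2,1/2), (3,-1/2)
  (m₁,m₂)=(3,-1/2): CG² = 5/21, CG = +√(5/21)
  (m₁,m₂)=(2,1/2): CG² = 5/14, CG = −√(5/14)
  (m₁,m₂)=(1,3/2): CG² = 2/7, CG = +√(2/7)
  (m₁,m₂)=(0,5/2): CG² = 5/42, CG = −√(5/42)   ← matches the target
Pairs with CG² = 5/42: (0,5/2): −√(5/42)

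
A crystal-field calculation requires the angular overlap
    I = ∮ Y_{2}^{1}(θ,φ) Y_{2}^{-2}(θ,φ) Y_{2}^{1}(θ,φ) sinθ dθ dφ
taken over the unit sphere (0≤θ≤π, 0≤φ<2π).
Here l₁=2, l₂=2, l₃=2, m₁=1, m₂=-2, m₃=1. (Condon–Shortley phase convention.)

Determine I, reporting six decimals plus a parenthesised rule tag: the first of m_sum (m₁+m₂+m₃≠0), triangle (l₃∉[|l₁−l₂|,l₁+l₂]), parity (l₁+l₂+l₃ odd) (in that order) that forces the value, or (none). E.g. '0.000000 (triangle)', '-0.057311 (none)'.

0.220728 (none)

Rules hold: Σm=0, L=6 even, 0≤2≤4.
N = 5·5·5 = 125
Δ = 2!·2!·2!/7! = 1/630
Racah Σ t=0..2: t=0:+1/8 t=1:−1/1 t=2:+1/8 = -3/4
⇒ 3j(2 2 2; 0 0 0)² = 2/35, sgn -1
Racah Σ t=0..0: t=0:+1/4 = 1/4
⇒ 3j(2 2 2; 1 -2 1)² = 3/35, sgn -1
4πI² = N·(3j₀)²·(3jₘ)² = 30/49
I = +1·√(0.612245/4π) = 0.22072812
No selection rule forces the value: the integral is nonzero (none).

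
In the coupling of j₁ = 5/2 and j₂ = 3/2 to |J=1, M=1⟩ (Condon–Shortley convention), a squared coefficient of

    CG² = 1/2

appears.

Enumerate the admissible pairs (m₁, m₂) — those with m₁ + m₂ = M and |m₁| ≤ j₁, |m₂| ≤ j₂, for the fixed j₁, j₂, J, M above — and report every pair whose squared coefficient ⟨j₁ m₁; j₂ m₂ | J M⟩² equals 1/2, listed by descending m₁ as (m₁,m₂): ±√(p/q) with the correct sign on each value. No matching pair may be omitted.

Admissible pairs with m₁+m₂ = M = 1: (-1/2,3/2), (1/2,1/2), (3/2,-1/2), (5/2,-3/2)
  (m₁,m₂)=(5/2,-3/2): CG² = 1/2, CG = +√(1/2)   ← matches the target
  (m₁,m₂)=(3/2,-1/2): CG² = 3/10, CG = −√(3/10)
  (m₁,m₂)=(1/2,1/2): CG² = 3/20, CG = +√(3/20)
  (m₁,m₂)=(-1/2,3/2): CG² = 1/20, CG = −√(1/20)
Pairs with CG² = 1/2: (5/2,-3/2): +√(1/2)

(5/2,-3/2): +√(1/2)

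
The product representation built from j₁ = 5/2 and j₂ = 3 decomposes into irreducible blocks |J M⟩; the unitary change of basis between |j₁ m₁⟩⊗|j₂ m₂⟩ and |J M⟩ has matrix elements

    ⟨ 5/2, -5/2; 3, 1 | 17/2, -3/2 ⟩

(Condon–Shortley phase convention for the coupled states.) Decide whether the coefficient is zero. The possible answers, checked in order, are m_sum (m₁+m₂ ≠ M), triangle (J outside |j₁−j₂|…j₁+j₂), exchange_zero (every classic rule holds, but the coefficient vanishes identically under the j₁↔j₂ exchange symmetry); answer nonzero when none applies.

m-sum: m₁+m₂ = -5/2+1 = -3/2, M = -3/2  ✓
triangle: need |j₁−j₂| ≤ J ≤ j₁+j₂, i.e. J ∈ [1/2, 11/2]; J = 17/2 is outside ✗ ⇒ coefficient is 0

triangle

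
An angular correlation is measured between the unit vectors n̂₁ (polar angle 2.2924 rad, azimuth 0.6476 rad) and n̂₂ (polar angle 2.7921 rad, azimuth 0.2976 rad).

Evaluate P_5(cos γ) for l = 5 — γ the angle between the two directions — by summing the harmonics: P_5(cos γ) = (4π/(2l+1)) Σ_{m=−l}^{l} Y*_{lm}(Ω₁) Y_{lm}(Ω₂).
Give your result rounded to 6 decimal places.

Summing Y*_{l m}(θ₁,φ₁)·Y_{l m}(θ₂,φ₂) over m ∈ [−5, 5]; prefactor 4π/(2·5+1) = 1.142397:
  m=-5: Y*=-0.11018 - 0.01065j  Y=0.00018 - 0.00218j  product -0.00004 + 0.00024j
  m=-4: Y*=0.26238 - 0.16130j  Y=-0.00704 + 0.01760j  product 0.00099 + 0.00575j
  m=-3: Y*=-0.15576 + 0.39921j  Y=0.06050 - 0.07513j  product 0.02057 + 0.03585j
  m=-2: Y*=-0.05308 - 0.18770j  Y=-0.25481 + 0.17254j  product 0.04591 + 0.03867j
  m=-1: Y*=-0.21293 - 0.16106j  Y=0.52484 - 0.16097j  product -0.13768 - 0.05026j
  m=+0: Y*=0.27423 + 0.00000j  Y=-0.25272 + 0.00000j  product -0.06931 + 0.00000j
  m=+1: Y*=0.21293 - 0.16106j  Y=-0.52484 - 0.16097j  product -0.13768 + 0.05026j
  m=+2: Y*=-0.05308 + 0.18770j  Y=-0.25481 - 0.17254j  product 0.04591 - 0.03867j
  m=+3: Y*=0.15576 + 0.39921j  Y=-0.06050 - 0.07513j  product 0.02057 - 0.03585j
  m=+4: Y*=0.26238 + 0.16130j  Y=-0.00704 - 0.01760j  product 0.00099 - 0.00575j
  m=+5: Y*=0.11018 - 0.01065j  Y=-0.00018 - 0.00218j  product -0.00004 - 0.00024j
Σ over m = -0.20981 + 0.00000j; ×(4π/11) → -0.23969 + 0.00000j. Real part: -0.239690

-0.239690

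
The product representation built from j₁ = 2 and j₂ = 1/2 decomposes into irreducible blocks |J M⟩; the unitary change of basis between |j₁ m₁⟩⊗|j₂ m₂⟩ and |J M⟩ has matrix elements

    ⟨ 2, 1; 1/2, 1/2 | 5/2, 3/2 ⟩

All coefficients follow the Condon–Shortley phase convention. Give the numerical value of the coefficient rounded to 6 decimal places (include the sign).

√[6·0!4!1!/6! · 3!1!1!0!4!1!] = √(144/5)
  +(−1)^0/∏(0,0,1,1,3,0)! = 1/6  (running 1/6)
⟨..|..⟩ = √(144/5)·(1/6) = +0.894427

+0.894427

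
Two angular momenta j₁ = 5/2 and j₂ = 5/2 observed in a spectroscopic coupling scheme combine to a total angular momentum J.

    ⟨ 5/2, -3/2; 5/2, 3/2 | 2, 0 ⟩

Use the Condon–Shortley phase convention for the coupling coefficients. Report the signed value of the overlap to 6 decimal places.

triangle: 3!·2!·2!/8! = 24/40320
(j±m)!: 1!·4!·4!·1!·2!·2! = 2304
prefactor² = (2J+1)·Δ·N² = 48/7
  k=2: +1/(2!·1!·2!·2!·0!·0!) = 1/8
  k=3: −1/(3!·0!·1!·1!·1!·1!) = -1/6
Σ = -1/24  ⇒  CG² = 48/7·(-1/24)² = 1/84
CG = −√(1/84) = -0.109109

-0.109109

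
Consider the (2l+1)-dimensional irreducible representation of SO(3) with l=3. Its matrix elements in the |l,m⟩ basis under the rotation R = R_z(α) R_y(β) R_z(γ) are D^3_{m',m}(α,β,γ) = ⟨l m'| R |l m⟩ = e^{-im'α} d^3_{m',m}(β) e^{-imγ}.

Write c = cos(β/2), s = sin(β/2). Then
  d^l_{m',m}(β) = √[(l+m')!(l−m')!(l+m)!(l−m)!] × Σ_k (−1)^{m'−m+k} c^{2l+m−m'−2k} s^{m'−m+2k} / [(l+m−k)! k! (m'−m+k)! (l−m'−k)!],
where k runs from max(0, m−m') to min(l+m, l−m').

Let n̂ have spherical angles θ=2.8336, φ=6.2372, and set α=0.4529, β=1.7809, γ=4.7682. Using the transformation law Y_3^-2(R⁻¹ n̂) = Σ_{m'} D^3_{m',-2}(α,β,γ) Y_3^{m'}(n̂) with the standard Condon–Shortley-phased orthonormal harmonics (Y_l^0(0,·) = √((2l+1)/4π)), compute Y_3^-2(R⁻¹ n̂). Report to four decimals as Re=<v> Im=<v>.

Need the full column D^3_{m',-2} for m'=−3..3 at α=0.4529, β=1.7809, γ=4.7682.
cos(β/2)=0.629062, sin(β/2)=0.777355
d^3_{-3,-2}: single k=1 term ⇒ +0.187570;  D = -0.018814-0.186624i
d^3_{-2,-2}: k∈[0..1] ⇒ +0.061967 -0.473133 = -0.411166;  D = +0.216093+0.349802i
d^3_{-1,-2}: k∈[0..1] ⇒ -0.242152 +0.739552 = +0.497401;  D = -0.420226-0.266115i
d^3_{0,-2}: k∈[0..1] ⇒ +0.518291 -0.791453 = -0.273162;  D = +0.271462+0.030428i
d^3_{1,-2}: k∈[0..1] ⇒ -0.739552 +0.564664 = -0.174888;  D = +0.164802-0.058534i
d^3_{2,-2}: k∈[0..1] ⇒ +0.722495 -0.220656 = +0.501839;  D = -0.351724+0.357955i
d^3_{3,-2}: single k=0 term ⇒ -0.437387;  D = +0.139130-0.414669i
Y_3^{m'}(θ=2.8336,φ=6.2372) and Σ D·Y over m':
  (-0.0188-0.1866i)·(+0.0115+0.0016i)  (+0.2161+0.3498i)·(-0.0891-0.0082i)  (-0.4202-0.2661i)·(+0.3465+0.0159i)  (+0.2715+0.0304i)·(-0.5478+0.0000i)  (+0.1648-0.0585i)·(-0.3465+0.0159i)  (-0.3517+0.3580i)·(-0.0891+0.0082i)  (+0.1391-0.4147i)·(-0.0115+0.0016i)
Y_3^-2(R⁻¹ n̂) = -0.335088-0.157594i

Re=-0.3351 Im=-0.1576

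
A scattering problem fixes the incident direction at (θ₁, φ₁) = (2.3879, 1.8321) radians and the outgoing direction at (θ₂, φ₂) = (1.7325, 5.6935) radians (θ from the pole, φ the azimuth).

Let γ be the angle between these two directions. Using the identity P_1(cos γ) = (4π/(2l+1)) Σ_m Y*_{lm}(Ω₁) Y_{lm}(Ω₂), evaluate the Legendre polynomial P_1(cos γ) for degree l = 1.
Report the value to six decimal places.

-0.390466

Expand P_1 via completeness: Σ_{m} conj(Y_{1,m}) at Ω₁ times Y_{1,m} at Ω₂ —
  m=-1: Y*=-0.06108 + 0.22841j  Y=0.28340 + 0.18962j  product -0.06062 + 0.05315j
  m=+0: Y*=-0.35627 + 0.00000j  Y=-0.07866 + 0.00000j  product 0.02803 + 0.00000j
  m=+1: Y*=0.06108 + 0.22841j  Y=-0.28340 + 0.18962j  product -0.06062 - 0.05315j
Total Σ_m = -0.09322 + 0.00000j. Multiply by 4.188790: -0.39047 + 0.00000j. P_1(cos γ) = -0.390466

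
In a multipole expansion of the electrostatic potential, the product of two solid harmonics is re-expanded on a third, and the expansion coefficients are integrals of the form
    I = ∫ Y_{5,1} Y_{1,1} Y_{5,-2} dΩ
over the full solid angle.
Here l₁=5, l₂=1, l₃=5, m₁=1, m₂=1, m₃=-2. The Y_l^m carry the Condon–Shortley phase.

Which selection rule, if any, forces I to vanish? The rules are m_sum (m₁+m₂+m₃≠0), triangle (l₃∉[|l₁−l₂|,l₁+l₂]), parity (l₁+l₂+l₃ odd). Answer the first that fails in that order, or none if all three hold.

parity

azimuthal sum: 1 + 1 − 2 = 0  ✓
4 ≤ 5 ≤ 6 (triangle on l)  ✓
L = 5 + 1 + 5 = 11 (odd)  ✗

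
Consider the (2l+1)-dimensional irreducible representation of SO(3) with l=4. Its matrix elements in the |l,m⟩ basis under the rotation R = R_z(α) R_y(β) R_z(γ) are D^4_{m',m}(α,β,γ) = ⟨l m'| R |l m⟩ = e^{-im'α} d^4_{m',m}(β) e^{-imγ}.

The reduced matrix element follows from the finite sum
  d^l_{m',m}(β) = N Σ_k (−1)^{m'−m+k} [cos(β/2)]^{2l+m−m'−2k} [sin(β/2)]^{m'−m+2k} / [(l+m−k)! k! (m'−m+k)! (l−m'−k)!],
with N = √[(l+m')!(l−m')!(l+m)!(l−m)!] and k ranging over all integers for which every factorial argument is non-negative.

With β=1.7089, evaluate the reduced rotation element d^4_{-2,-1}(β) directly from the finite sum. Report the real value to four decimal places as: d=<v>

d=0.0346

d^4_{-2,-1}(β=1.7089) via the finite sum:
c=cos(1.708900/2)=0.656633, s=sin(1.708900/2)=0.754210; N=√[2·720·6·120]=1018.233765
k: max(0,(-1)−(-2))=1 … min(4+(-1),4−(-2))=3
  k=1: (−1)^0·1018.2338/(240)·0.6566^7·0.7542^1 = +0.168418
  k=2: (−1)^1·1018.2338/(48)·0.6566^5·0.7542^3 = -1.110959
  k=3: (−1)^2·1018.2338/(72)·0.6566^3·0.7542^5 = +0.977114
d^4_{-2,-1}(1.7089) = +0.168418 -1.110959 +0.977114 = +0.034573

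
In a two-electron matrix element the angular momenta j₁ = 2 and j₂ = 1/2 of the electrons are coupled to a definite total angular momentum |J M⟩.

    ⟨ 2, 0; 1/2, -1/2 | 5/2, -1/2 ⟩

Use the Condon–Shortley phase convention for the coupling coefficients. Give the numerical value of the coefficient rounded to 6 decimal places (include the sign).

+0.774597  (= +√(3/5))

triangle: 0!*4!*1!/6! = 24/720
(j±m)!: 2!*2!*0!*1!*2!*3! = 48
prefactor² = (2J+1)*Δ*N² = 48/5
  k=0: +1/(0!*0!*2!*0!*2!*1!) = 1/4
Σ = 1/4  ⇒  CG² = 48/5*(1/4)² = 3/5
CG = +√(3/5) = +0.774597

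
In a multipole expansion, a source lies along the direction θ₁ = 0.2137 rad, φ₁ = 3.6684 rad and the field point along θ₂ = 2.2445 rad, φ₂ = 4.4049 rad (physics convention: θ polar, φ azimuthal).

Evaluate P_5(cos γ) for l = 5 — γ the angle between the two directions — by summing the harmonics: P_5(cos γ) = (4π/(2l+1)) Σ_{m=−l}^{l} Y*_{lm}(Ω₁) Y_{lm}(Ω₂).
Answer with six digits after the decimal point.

-0.118408

Summing Y*_{l m}(θ₁,φ₁)·Y_{l m}(θ₂,φ₂) over m ∈ [−5, 5]; prefactor 4π/(2·5+1) = 1.142397:
  m=-5: (0.00017 - 0.00010j) × (-0.13524 + 0.00451j) = -0.00002 + 0.00001j  (running Σ = -0.00002 + 0.00001j)
  m=-4: (-0.00148 + 0.00249j) × (-0.11418 - 0.32193j) = 0.00097 + 0.00019j  (running Σ = 0.00095 + 0.00021j)
  m=-3: (0.00024 - 0.02506j) × (0.32946 - 0.24959j) = -0.00618 - 0.00832j  (running Σ = -0.00523 - 0.00811j)
  m=-2: (0.06869 + 0.12076j) × (0.08846 + 0.06248j) = -0.00147 + 0.01497j  (running Σ = -0.00670 + 0.00686j)
  m=-1: (-0.39827 - 0.23165j) × (0.09604 - 0.30243j) = -0.10831 + 0.09820j  (running Σ = -0.11500 + 0.10507j)
  m=0: (0.64102 + 0.00000j) × (0.19712 + 0.00000j) = 0.12636 + 0.00000j  (running Σ = 0.01136 + 0.10507j)
  m=1: (0.39827 - 0.23165j) × (-0.09604 - 0.30243j) = -0.10831 - 0.09820j  (running Σ = -0.09695 + 0.00686j)
  m=2: (0.06869 - 0.12076j) × (0.08846 - 0.06248j) = -0.00147 - 0.01497j  (running Σ = -0.09842 - 0.00811j)
  m=3: (-0.00024 - 0.02506j) × (-0.32946 - 0.24959j) = -0.00618 + 0.00832j  (running Σ = -0.10460 + 0.00021j)
  m=4: (-0.00148 - 0.00249j) × (-0.11418 + 0.32193j) = 0.00097 - 0.00019j  (running Σ = -0.10363 + 0.00001j)
  m=5: (-0.00017 - 0.00010j) × (0.13524 + 0.00451j) = -0.00002 - 0.00001j  (running Σ = -0.10365 - 0.00000j)
Accumulated sum -0.10365 - 0.00000j; after 4π/(2l+1) scaling, -0.11841 - 0.00000j ⇒ P_5 = -0.118408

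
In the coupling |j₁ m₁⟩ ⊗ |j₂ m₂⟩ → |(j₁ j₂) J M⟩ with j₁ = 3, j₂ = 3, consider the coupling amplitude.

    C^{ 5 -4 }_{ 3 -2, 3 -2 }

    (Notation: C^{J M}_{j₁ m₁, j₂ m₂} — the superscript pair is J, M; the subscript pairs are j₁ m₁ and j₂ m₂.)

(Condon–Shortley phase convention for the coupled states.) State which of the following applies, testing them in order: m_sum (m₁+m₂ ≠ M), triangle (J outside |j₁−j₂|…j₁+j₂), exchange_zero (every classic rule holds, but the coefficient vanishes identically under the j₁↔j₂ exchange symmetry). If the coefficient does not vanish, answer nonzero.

m-sum: m₁+m₂ = -2+(-2) = -4, M = -4  ✓
triangle: |j₁−j₂| = 0 ≤ J = 5 ≤ j₁+j₂ = 6  ✓
exchange: j₁=j₂ and m₁=m₂, and (−1)^(j₁+j₂−J) = (−1)^1 = −1 forces ⟨j₁m₁;j₂m₂|JM⟩ = −⟨j₂m₂;j₁m₁|JM⟩ = −⟨j₁m₁;j₂m₂|JM⟩ ⇒ the coefficient vanishes identically
Racah sum check: Σ_k collapses to 0 ⇒ CG = 0

exchange_zero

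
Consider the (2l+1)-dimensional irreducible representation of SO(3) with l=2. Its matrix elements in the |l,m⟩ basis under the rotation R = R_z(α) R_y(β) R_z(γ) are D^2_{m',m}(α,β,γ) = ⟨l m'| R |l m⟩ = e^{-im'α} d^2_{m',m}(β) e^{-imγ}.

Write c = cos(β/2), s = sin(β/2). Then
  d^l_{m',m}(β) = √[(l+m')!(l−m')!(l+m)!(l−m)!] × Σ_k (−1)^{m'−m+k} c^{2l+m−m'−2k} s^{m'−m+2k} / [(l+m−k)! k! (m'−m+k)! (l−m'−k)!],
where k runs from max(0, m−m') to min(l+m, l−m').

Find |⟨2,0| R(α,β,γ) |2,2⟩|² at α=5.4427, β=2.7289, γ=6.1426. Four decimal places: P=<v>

Split into d^2_{0,2}(β=2.7289) × two z-phases.
Half-angle: c=0.204885, s=0.978786. N=√(2·2·24·1)=9.797959
k: max(0,(2)−(0))=2 … min(2+(2),2−(0))=2
  k=2: (−1)^0·9.7980/(4)·0.2049^2·0.9788^2 = +0.098508
d^2_{0,2}(2.7289) = +0.098508
|D^2_{0,2}|² = |d^2_{0,2}(β)|² = (+0.098508)² = 0.009704 (the z-rotation phases have unit modulus)

P=0.0097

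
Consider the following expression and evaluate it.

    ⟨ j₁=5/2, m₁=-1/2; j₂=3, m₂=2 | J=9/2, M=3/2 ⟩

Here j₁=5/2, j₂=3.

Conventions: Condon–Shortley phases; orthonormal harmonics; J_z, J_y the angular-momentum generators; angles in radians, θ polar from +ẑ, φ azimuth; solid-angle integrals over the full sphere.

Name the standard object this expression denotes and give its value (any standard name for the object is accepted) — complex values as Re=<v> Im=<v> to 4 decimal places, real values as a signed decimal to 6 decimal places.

Clebsch–Gordan coefficient, −√(169/462) ≈ -0.604815

This is a Clebsch–Gordan (vector-coupling) coefficient.
j₁+j₂−J=1  J+j₁−j₂=4  J−j₁+j₂=5  j₁+j₂+J+1=11
(j₁±m₁, j₂±m₂, J±M) = (2,3,5,1,6,3)
P² = 345600/77
sum k=0..1:
  [0] +1/720 = 1/720
  [1] −1/96 = -1/96
S = -13/1440
C² = P²·S² = 169/462 ; C = -0.604815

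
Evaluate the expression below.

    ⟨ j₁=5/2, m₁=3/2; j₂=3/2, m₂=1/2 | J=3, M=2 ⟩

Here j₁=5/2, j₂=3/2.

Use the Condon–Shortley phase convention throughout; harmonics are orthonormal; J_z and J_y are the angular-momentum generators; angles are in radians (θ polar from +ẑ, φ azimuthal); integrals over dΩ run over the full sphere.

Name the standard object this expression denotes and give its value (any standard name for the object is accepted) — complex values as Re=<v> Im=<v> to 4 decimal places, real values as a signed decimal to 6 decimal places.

This is a Clebsch–Gordan (vector-coupling) coefficient.
triangle: 1!·4!·2!/8! = 48/40320
(j±m)!: 4!·1!·2!·1!·5!·1! = 5760
prefactor² = (2J+1)·Δ·N² = 48
  k=0: +1/(0!·1!·1!·2!·3!·0!) = 1/12
  k=1: −1/(1!·0!·0!·1!·4!·1!) = -1/24
Σ = 1/24  ⇒  CG² = 48·(1/24)² = 1/12
CG = +√(1/12) = +0.288675

Clebsch–Gordan coefficient, +√(1/12) ≈ +0.288675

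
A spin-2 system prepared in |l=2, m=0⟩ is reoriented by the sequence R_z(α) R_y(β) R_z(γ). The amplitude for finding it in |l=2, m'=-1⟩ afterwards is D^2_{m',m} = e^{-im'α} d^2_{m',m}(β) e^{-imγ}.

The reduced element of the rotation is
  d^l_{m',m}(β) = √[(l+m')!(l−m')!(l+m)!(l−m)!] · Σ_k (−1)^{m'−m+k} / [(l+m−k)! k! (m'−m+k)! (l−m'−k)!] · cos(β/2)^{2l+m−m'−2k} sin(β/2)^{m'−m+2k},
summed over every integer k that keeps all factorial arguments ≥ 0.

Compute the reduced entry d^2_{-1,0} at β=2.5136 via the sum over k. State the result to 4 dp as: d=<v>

d=-0.5823

d^2_{-1,0}(β=2.5136) via the finite sum:
c=cos(2.513600/2)=0.308862, s=sin(2.513600/2)=0.951107; N=√[1·6·2·2]=4.898979
Admissible k: 1..2 (factorial args all ≥0)
  k=1: (−1)^0·4.8990/(2)·0.3089^3·0.9511^1 = +0.068643
  k=2: (−1)^1·4.8990/(2)·0.3089^1·0.9511^3 = -0.650921
d^2_{-1,0}(2.5136) = +0.068643 -0.650921 = -0.582277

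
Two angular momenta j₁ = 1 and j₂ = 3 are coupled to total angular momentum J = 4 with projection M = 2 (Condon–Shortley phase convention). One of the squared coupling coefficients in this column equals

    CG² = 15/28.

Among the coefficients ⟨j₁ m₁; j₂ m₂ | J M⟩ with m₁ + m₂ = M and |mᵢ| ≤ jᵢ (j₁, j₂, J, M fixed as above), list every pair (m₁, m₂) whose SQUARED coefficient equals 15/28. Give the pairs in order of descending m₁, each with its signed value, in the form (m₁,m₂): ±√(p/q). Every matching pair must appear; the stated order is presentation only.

Admissible pairs with m₁+m₂ = M = 2: (-1,3), (0,2), (1,1)
  (m₁,m₂)=(1,1): CG² = 15/28, CG = +√(15/28)   ← matches the target
  (m₁,m₂)=(0,2): CG² = 3/7, CG = +√(3/7)
  (m₁,m₂)=(-1,3): CG² = 1/28, CG = +√(1/28)
Pairs with CG² = 15/28: (1,1): +√(15/28)

(1,1): +√(15/28)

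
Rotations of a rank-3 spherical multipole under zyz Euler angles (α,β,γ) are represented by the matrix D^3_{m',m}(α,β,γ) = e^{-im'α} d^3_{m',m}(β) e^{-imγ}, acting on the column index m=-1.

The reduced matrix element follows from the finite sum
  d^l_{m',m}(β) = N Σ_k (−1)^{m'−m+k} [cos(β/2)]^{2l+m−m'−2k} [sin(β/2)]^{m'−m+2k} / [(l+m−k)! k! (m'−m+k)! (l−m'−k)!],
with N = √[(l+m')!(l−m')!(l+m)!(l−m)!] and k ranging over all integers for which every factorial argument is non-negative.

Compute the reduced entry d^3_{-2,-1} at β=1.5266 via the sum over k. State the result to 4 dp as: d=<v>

d^3_{-2,-1}(β=1.5266) via the finite sum:
c=cos(1.526600/2)=0.722559, s=sin(1.526600/2)=0.691310; N=√[1·120·2·24]=75.894664
k∈{1,2} keeps every argument non-negative
  k=1: (−1)^0·75.8947/(24)·0.7226^5·0.6913^1 = +0.430564
  k=2: (−1)^1·75.8947/(12)·0.7226^3·0.6913^3 = -0.788256
d^3_{-2,-1}(1.5266) = +0.430564 -0.788256 = -0.357691

d=-0.3577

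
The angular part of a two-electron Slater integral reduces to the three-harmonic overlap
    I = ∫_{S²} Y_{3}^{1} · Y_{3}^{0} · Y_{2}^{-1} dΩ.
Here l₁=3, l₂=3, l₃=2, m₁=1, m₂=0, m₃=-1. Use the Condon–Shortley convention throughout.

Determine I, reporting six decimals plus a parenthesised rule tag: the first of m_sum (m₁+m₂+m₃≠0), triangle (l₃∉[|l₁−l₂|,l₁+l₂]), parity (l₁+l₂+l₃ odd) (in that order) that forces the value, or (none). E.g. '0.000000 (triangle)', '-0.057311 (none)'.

-0.059471 (none)

Checks pass: Σm=0; 8 even; l₃=2∈[0,6].
(2·3+1)(2·3+1)(2·2+1) = 245
Δ: 4! 2! 2! / 9! → 1/3780
sum: t=1:−1/24 t=2:+1/4 t=3:−1/24 = 1/6
3j²(3 3 2; 0 0 0) = Δ·Π!·Σ² = 4/105  (sign +1)
sum: t=1:−1/12 t=2:+1/8 = 1/24
3j²(3 3 2; 1 0 -1) = Δ·Π!·Σ² = 1/210  (sign -1)
combine: 4πI² = 245·4/105·1/210 = 2/45
take √, sign -1: I = -0.05947080
No selection rule forces the value: the integral is nonzero (none).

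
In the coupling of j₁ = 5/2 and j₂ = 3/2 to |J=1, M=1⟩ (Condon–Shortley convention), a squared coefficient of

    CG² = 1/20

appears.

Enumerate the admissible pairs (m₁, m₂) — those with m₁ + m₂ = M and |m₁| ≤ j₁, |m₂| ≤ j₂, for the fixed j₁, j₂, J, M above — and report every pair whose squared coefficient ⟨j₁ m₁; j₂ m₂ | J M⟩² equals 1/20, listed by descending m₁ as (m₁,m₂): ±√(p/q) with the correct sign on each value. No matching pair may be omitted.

(-1/2,3/2): −√(1/20)

Admissible pairs with m₁+m₂ = M = 1: (-1/2,3/2), (1/2,1/2), (3/2,-1/2), (5/2,-3/2)
  (m₁,m₂)=(5/2,-3/2): CG² = 1/2, CG = +√(1/2)
  (m₁,m₂)=(3/2,-1/2): CG² = 3/10, CG = −√(3/10)
  (m₁,m₂)=(1/2,1/2): CG² = 3/20, CG = +√(3/20)
  (m₁,m₂)=(-1/2,3/2): CG² = 1/20, CG = −√(1/20)   ← matches the target
Pairs with CG² = 1/20: (-1/2,3/2): −√(1/20)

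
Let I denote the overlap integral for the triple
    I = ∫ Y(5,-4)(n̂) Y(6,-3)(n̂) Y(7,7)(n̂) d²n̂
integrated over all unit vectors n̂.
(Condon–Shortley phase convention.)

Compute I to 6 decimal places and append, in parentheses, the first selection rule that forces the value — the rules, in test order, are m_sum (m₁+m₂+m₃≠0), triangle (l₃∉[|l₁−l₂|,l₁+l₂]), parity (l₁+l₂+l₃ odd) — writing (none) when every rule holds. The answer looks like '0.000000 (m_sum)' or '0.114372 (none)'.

0.142065 (none)

m-sum 0 ✓  L=18 even ✓  1≤7≤11 ✓
Π(2lᵢ+1) = 11×13×15 = 2145
triangle coeff Δ(5,6,7) = 1/174594420
Σ_t [0,4]: t=0:+1/4147200 t=1:−1/207360 t=2:+1/82944 t=3:−1/207360 t=4:+1/4147200 = 1/345600
(3j)²=420/46189 [(5 6 7; 0 0 0)], sign=-1
Σ_t [3,3]: t=3:−1/174182400 = -1/174182400
(3j)²=21/1615 [(5 6 7; -4 -3 7)], sign=-1
⇒ 4πI² = 26460/104329
I = (+1)√(26460/104329/(4π)) = 0.14206512
No selection rule forces the value: the integral is nonzero (none).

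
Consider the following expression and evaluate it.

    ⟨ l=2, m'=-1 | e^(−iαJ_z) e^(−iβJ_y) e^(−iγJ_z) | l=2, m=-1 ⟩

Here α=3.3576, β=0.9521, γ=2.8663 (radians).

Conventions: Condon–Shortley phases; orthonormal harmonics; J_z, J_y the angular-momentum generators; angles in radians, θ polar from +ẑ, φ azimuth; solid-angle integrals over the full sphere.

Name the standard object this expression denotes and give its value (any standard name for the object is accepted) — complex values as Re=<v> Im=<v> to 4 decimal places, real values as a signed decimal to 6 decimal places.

This is a Wigner D-matrix element — the rotation-matrix element ⟨l m'| R(α,β,γ) |l m⟩ in the angular-momentum basis.
D^2_{-1,-1}(3.3576,0.9521,2.8663) = e^{-i·-1·3.3576}·d^2_{-1,-1}(0.9521)·e^{-i·-1·2.8663}. Compute d first:
Half-angle: c=0.888812, s=0.458272. N=√(1·6·1·6)=6.000000
The bounds max(0,m−m')=0 and min(l+m,l−m')=1 give 2 terms
  k=0: (−1)^0·6.0000/(6)·0.8888^4·0.4583^0 = +0.624079
  k=1: (−1)^1·6.0000/(2)·0.8888^2·0.4583^2 = -0.497723
d^2_{-1,-1}(0.9521) = +0.624079 -0.497723 = +0.126356
Phases: e^{-i·(-1)·3.3576}=-0.976761-0.214331i, e^{-i·(-1)·2.8663}=-0.962346+0.271829i ⇒ D=+0.126134-0.007487i

Wigner D-matrix element, Re=0.1261 Im=-0.0075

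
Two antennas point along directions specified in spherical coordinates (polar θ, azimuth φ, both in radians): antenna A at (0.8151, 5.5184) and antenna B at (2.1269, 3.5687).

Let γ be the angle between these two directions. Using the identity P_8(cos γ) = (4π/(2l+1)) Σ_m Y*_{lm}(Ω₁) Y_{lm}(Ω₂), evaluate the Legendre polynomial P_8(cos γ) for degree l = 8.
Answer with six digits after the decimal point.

Term-by-term m-sum for l=8 (normalisation 4π/17 = 0.739198):
  m=-8: Y*=+0.040023+0.006660i  Y=-0.134297+0.037930i  product -0.005628+0.000624i
  m=-7: Y*=+0.091463+0.122561i  Y=-0.342951-0.052478i  product -0.024936-0.046832i
  m=-6: Y*=-0.041783+0.336113i  Y=-0.376051-0.245812i  product +0.098333-0.116125i
  m=-5: Y*=-0.358336+0.291159i  Y=-0.119787-0.189066i  product +0.097972+0.032872i
  m=-4: Y*=-0.297921-0.024620i  Y=+0.028928+0.208855i  product -0.003476-0.062934i
  m=-3: Y*=+0.091964+0.104104i  Y=-0.098112+0.329411i  product -0.043316+0.020080i
  m=-2: Y*=-0.015731+0.381370i  Y=+0.028414-0.032621i  product +0.011994+0.011350i
  m=-1: Y*=-0.026750+0.025670i  Y=+0.315466-0.143576i  product -0.004753+0.011939i
  m=+0: Y*=+0.368121-0.000000i  Y=+0.008120+0.000000i  product +0.002989+0.000000i
  m=+1: Y*=+0.026750+0.025670i  Y=-0.315466-0.143576i  product -0.004753-0.011939i
  m=+2: Y*=-0.015731-0.381370i  Y=+0.028414+0.032621i  product +0.011994-0.011350i
  m=+3: Y*=-0.091964+0.104104i  Y=+0.098112+0.329411i  product -0.043316-0.020080i
  m=+4: Y*=-0.297921+0.024620i  Y=+0.028928-0.208855i  product -0.003476+0.062934i
  m=+5: Y*=+0.358336+0.291159i  Y=+0.119787-0.189066i  product +0.097972-0.032872i
  m=+6: Y*=-0.041783-0.336113i  Y=-0.376051+0.245812i  product +0.098333+0.116125i
  m=+7: Y*=-0.091463+0.122561i  Y=+0.342951-0.052478i  product -0.024936+0.046832i
  m=+8: Y*=+0.040023-0.006660i  Y=-0.134297-0.037930i  product -0.005628-0.000624i
Σ over m = +0.255369+0.000000i; ×(4π/17) → +0.188769+0.000000i. Real part: 0.188769

0.188769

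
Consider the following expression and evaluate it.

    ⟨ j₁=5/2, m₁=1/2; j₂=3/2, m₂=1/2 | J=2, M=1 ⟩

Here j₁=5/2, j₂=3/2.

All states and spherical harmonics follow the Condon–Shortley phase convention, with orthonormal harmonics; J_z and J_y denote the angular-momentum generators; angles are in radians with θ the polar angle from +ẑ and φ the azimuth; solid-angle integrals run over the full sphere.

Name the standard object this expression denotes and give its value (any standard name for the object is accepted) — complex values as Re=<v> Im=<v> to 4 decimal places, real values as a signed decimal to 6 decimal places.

This is a Clebsch–Gordan (vector-coupling) coefficient.
√[5·2!3!1!/7! · 3!2!2!1!3!1!] = √(12/7)
  +(−1)^1/∏(1,1,1,1,2,0)! = -1/2  (running -1/2)
  +(−1)^2/∏(2,0,0,0,3,1)! = 1/12  (running -5/12)
⟨..|..⟩ = √(12/7)·(-5/12) = -0.545545

Clebsch–Gordan coefficient, −√(25/84) ≈ -0.545545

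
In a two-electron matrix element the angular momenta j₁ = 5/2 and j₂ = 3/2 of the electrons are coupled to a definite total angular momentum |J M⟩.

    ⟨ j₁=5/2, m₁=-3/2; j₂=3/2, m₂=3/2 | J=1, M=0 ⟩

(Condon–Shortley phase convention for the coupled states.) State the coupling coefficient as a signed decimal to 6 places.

−√(1/5) ≈ -0.447214

j₁+j₂−J=3  J+j₁−j₂=2  J−j₁+j₂=0  j₁+j₂+J+1=6
(j₁±m₁, j₂±m₂, J±M) = (1,4,3,0,1,1)
P² = 36/5
sum k=3..3:
  [3] −1/6 = -1/6
S = -1/6
C² = P²·S² = 1/5 ; C = -0.447214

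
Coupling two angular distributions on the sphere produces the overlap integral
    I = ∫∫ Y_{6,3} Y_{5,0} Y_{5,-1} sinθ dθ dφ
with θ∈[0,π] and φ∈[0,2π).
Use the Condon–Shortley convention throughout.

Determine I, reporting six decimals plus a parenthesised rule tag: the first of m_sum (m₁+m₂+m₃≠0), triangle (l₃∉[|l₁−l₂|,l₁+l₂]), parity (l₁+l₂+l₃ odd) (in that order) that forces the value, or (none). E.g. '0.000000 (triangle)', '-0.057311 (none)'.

m-sum = 3 + 0 − 1 = 2 ≠ 0 ⇒ I = 0

0.000000 (m_sum)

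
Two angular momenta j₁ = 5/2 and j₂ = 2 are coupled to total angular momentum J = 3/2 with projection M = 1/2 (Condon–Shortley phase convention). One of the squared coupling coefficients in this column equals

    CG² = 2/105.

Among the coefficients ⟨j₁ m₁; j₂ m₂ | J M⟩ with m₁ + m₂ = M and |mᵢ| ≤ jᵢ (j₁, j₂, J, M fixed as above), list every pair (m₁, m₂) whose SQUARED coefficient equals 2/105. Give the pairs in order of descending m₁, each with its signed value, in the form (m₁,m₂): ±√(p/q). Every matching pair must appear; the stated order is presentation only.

(3/2,-1): −√(2/105)

Admissible pairs with m₁+m₂ = M = 1/2: (-3/2,2), (-1/2,1), (1/2,0), (3/2,-1), (5/2,-2)
  (m₁,m₂)=(5/2,-2): CG² = 8/21, CG = +√(8/21)
  (m₁,m₂)=(3/2,-1): CG² = 2/105, CG = −√(2/105)   ← matches the target
  (m₁,m₂)=(1/2,0): CG² = 2/35, CG = −√(2/35)
  (m₁,m₂)=(-1/2,1): CG² = 5/21, CG = +√(5/21)
  (m₁,m₂)=(-3/2,2): CG² = 32/105, CG = −√(32/105)
Pairs with CG² = 2/105: (3/2,-1): −√(2/105)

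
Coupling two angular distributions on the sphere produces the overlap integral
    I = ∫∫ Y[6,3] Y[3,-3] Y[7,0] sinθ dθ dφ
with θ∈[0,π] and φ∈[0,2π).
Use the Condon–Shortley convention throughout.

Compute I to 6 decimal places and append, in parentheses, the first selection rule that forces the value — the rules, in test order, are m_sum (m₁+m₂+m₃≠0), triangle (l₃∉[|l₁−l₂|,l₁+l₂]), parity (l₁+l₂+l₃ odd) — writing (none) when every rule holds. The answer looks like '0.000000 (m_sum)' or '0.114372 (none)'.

Checks pass: Σm=0; 16 even; l₃=7∈[3,9].
(2·6+1)(2·3+1)(2·7+1) = 1365
Δ: 2! 10! 4! / 17! → 1/2042040
sum: t=0:+1/207360 t=1:−1/57600 t=2:+1/207360 = -1/129600
3j²(6 3 7; 0 0 0) = Δ·Π!·Σ² = 168/12155  (sign +1)
sum: t=0:+1/1451520 = 1/1451520
3j²(6 3 7; 3 -3 0) = Δ·Π!·Σ² = 45/4862  (sign -1)
combine: 4πI² = 1365·168/12155·45/4862 = 79380/454597
take √, sign -1: I = -0.11787924
No selection rule forces the value: the integral is nonzero (none).

-0.117879 (none)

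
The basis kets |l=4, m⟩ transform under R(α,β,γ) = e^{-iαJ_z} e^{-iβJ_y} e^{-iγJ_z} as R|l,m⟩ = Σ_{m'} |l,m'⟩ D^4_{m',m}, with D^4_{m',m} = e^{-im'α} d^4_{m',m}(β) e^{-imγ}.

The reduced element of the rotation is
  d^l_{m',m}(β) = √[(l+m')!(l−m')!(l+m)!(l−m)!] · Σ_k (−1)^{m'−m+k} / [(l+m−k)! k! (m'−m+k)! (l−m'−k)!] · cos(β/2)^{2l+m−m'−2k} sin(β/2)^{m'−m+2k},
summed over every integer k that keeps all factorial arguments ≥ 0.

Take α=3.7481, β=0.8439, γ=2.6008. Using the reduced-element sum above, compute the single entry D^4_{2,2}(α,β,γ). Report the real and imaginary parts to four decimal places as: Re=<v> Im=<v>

Re=-0.3849 Im=0.0509

First d^4_{2,2}(β=0.8439), then the phase factors e^{-i(2)α} and e^{-i(2)γ}:
Half-angle: c=0.912292, s=0.409540. N=√(720·2·720·2)=1440.000000
k: max(0,(2)−(2))=0 … min(4+(2),4−(2))=2
  k=0: (−1)^0·1440.0000/(1440)·0.9123^8·0.4095^0 = +0.479812
  k=1: (−1)^1·1440.0000/(120)·0.9123^6·0.4095^2 = -1.160320
  k=2: (−1)^2·1440.0000/(96)·0.9123^4·0.4095^4 = +0.292289
d^4_{2,2}(0.8439) = +0.479812 -1.160320 +0.292289 = -0.388218
D = (+0.350197-0.936676i)·(-0.388218)·(+0.469930+0.882704i) = -0.384870+0.050877i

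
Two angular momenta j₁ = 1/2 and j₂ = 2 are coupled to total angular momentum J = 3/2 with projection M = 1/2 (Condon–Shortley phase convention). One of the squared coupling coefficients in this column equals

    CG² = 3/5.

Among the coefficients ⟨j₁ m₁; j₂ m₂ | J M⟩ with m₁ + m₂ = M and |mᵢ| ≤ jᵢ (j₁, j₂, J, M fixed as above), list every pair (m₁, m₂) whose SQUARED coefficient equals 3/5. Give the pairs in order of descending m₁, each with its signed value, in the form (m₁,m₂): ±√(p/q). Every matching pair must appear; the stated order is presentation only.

Admissible pairs with m₁+m₂ = M = 1/2: (-1/2,1), (1/2,0)
  (m₁,m₂)=(1/2,0): CG² = 2/5, CG = +√(2/5)
  (m₁,m₂)=(-1/2,1): CG² = 3/5, CG = −√(3/5)   ← matches the target
Pairs with CG² = 3/5: (-1/2,1): −√(3/5)

(-1/2,1): −√(3/5)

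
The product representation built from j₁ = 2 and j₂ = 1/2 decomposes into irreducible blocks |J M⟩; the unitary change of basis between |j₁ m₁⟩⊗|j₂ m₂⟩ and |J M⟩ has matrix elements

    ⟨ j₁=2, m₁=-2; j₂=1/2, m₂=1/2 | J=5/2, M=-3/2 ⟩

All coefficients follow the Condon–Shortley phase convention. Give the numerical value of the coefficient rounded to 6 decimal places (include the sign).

j₁+j₂−J=0  J+j₁−j₂=4  J−j₁+j₂=1  j₁+j₂+J+1=6
(j₁±m₁, j₂±m₂, J±M) = (0,4,1,0,1,4)
P² = 576/5
sum k=0..0:
  [0] +1/24 = 1/24
S = 1/24
C² = P²·S² = 1/5 ; C = +0.447214

+√(1/5) = +0.447214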